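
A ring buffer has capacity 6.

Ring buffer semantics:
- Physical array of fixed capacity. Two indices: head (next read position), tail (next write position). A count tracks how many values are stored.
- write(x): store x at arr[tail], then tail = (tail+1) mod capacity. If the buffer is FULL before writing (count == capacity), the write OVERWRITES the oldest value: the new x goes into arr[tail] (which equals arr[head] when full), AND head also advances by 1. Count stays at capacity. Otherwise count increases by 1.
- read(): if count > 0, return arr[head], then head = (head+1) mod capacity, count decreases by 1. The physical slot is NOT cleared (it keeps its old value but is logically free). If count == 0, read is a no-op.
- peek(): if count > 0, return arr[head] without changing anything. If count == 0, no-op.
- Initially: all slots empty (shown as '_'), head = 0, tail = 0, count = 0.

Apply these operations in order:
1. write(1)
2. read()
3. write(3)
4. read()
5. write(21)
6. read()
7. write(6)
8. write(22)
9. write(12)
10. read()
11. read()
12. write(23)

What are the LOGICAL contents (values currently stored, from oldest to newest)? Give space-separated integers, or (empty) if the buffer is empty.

After op 1 (write(1)): arr=[1 _ _ _ _ _] head=0 tail=1 count=1
After op 2 (read()): arr=[1 _ _ _ _ _] head=1 tail=1 count=0
After op 3 (write(3)): arr=[1 3 _ _ _ _] head=1 tail=2 count=1
After op 4 (read()): arr=[1 3 _ _ _ _] head=2 tail=2 count=0
After op 5 (write(21)): arr=[1 3 21 _ _ _] head=2 tail=3 count=1
After op 6 (read()): arr=[1 3 21 _ _ _] head=3 tail=3 count=0
After op 7 (write(6)): arr=[1 3 21 6 _ _] head=3 tail=4 count=1
After op 8 (write(22)): arr=[1 3 21 6 22 _] head=3 tail=5 count=2
After op 9 (write(12)): arr=[1 3 21 6 22 12] head=3 tail=0 count=3
After op 10 (read()): arr=[1 3 21 6 22 12] head=4 tail=0 count=2
After op 11 (read()): arr=[1 3 21 6 22 12] head=5 tail=0 count=1
After op 12 (write(23)): arr=[23 3 21 6 22 12] head=5 tail=1 count=2

Answer: 12 23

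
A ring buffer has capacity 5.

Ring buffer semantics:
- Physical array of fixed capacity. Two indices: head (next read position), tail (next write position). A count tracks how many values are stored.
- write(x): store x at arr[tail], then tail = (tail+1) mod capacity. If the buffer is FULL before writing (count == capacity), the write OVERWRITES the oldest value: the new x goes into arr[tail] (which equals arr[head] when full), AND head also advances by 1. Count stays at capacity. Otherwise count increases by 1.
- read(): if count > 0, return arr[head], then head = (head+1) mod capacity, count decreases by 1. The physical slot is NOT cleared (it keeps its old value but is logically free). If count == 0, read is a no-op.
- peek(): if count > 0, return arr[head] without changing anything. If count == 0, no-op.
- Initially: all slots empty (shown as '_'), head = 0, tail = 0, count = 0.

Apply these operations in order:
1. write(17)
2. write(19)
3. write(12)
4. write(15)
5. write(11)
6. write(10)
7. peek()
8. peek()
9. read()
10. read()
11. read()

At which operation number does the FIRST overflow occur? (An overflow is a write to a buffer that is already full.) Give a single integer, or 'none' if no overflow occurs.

After op 1 (write(17)): arr=[17 _ _ _ _] head=0 tail=1 count=1
After op 2 (write(19)): arr=[17 19 _ _ _] head=0 tail=2 count=2
After op 3 (write(12)): arr=[17 19 12 _ _] head=0 tail=3 count=3
After op 4 (write(15)): arr=[17 19 12 15 _] head=0 tail=4 count=4
After op 5 (write(11)): arr=[17 19 12 15 11] head=0 tail=0 count=5
After op 6 (write(10)): arr=[10 19 12 15 11] head=1 tail=1 count=5
After op 7 (peek()): arr=[10 19 12 15 11] head=1 tail=1 count=5
After op 8 (peek()): arr=[10 19 12 15 11] head=1 tail=1 count=5
After op 9 (read()): arr=[10 19 12 15 11] head=2 tail=1 count=4
After op 10 (read()): arr=[10 19 12 15 11] head=3 tail=1 count=3
After op 11 (read()): arr=[10 19 12 15 11] head=4 tail=1 count=2

Answer: 6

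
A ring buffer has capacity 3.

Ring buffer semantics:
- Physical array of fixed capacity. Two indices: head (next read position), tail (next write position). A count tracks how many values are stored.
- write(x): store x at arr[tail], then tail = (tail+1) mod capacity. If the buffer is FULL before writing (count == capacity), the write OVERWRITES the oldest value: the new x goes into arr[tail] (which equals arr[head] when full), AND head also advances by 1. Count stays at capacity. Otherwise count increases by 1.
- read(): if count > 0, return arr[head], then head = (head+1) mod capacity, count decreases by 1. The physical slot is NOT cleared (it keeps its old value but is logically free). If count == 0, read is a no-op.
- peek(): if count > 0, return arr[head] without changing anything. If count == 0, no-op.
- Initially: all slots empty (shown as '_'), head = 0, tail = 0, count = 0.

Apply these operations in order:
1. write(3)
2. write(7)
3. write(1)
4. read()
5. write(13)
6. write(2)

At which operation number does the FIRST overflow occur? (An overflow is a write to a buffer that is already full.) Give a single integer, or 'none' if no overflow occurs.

Answer: 6

Derivation:
After op 1 (write(3)): arr=[3 _ _] head=0 tail=1 count=1
After op 2 (write(7)): arr=[3 7 _] head=0 tail=2 count=2
After op 3 (write(1)): arr=[3 7 1] head=0 tail=0 count=3
After op 4 (read()): arr=[3 7 1] head=1 tail=0 count=2
After op 5 (write(13)): arr=[13 7 1] head=1 tail=1 count=3
After op 6 (write(2)): arr=[13 2 1] head=2 tail=2 count=3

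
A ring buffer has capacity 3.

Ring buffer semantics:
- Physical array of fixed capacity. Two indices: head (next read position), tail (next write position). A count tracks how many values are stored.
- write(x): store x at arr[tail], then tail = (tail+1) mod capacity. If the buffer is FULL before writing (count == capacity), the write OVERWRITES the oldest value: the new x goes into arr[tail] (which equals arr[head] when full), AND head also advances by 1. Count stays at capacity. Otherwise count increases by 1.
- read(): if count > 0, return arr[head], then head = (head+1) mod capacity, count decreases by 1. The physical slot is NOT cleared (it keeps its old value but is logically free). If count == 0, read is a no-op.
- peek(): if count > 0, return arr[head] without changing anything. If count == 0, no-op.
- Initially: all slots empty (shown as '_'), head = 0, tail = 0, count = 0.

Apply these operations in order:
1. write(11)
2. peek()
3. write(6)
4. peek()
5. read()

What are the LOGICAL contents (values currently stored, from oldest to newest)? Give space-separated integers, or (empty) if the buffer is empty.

Answer: 6

Derivation:
After op 1 (write(11)): arr=[11 _ _] head=0 tail=1 count=1
After op 2 (peek()): arr=[11 _ _] head=0 tail=1 count=1
After op 3 (write(6)): arr=[11 6 _] head=0 tail=2 count=2
After op 4 (peek()): arr=[11 6 _] head=0 tail=2 count=2
After op 5 (read()): arr=[11 6 _] head=1 tail=2 count=1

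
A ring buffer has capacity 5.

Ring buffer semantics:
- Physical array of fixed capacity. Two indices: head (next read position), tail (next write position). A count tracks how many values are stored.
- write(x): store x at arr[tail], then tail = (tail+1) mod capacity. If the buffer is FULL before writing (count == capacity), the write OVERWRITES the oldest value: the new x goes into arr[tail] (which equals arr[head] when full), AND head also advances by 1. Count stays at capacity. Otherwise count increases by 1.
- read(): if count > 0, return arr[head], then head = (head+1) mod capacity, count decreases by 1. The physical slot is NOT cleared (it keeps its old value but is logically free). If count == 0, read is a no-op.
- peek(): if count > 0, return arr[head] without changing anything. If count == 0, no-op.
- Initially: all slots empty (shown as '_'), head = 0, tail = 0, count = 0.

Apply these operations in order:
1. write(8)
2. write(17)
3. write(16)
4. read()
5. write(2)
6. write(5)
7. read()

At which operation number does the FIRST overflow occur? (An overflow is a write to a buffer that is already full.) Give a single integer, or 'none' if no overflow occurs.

After op 1 (write(8)): arr=[8 _ _ _ _] head=0 tail=1 count=1
After op 2 (write(17)): arr=[8 17 _ _ _] head=0 tail=2 count=2
After op 3 (write(16)): arr=[8 17 16 _ _] head=0 tail=3 count=3
After op 4 (read()): arr=[8 17 16 _ _] head=1 tail=3 count=2
After op 5 (write(2)): arr=[8 17 16 2 _] head=1 tail=4 count=3
After op 6 (write(5)): arr=[8 17 16 2 5] head=1 tail=0 count=4
After op 7 (read()): arr=[8 17 16 2 5] head=2 tail=0 count=3

Answer: none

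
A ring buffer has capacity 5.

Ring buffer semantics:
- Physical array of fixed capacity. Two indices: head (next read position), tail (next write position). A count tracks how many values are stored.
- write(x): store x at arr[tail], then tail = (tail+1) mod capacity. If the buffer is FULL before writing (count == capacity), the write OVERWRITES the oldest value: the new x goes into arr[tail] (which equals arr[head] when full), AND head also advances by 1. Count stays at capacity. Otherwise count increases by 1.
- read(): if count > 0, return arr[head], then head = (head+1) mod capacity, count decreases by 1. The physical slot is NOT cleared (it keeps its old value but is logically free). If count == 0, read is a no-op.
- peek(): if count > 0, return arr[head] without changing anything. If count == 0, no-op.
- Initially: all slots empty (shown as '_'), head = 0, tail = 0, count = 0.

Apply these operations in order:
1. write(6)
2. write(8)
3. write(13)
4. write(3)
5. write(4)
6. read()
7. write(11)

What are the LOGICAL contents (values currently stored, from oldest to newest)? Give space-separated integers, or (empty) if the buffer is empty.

Answer: 8 13 3 4 11

Derivation:
After op 1 (write(6)): arr=[6 _ _ _ _] head=0 tail=1 count=1
After op 2 (write(8)): arr=[6 8 _ _ _] head=0 tail=2 count=2
After op 3 (write(13)): arr=[6 8 13 _ _] head=0 tail=3 count=3
After op 4 (write(3)): arr=[6 8 13 3 _] head=0 tail=4 count=4
After op 5 (write(4)): arr=[6 8 13 3 4] head=0 tail=0 count=5
After op 6 (read()): arr=[6 8 13 3 4] head=1 tail=0 count=4
After op 7 (write(11)): arr=[11 8 13 3 4] head=1 tail=1 count=5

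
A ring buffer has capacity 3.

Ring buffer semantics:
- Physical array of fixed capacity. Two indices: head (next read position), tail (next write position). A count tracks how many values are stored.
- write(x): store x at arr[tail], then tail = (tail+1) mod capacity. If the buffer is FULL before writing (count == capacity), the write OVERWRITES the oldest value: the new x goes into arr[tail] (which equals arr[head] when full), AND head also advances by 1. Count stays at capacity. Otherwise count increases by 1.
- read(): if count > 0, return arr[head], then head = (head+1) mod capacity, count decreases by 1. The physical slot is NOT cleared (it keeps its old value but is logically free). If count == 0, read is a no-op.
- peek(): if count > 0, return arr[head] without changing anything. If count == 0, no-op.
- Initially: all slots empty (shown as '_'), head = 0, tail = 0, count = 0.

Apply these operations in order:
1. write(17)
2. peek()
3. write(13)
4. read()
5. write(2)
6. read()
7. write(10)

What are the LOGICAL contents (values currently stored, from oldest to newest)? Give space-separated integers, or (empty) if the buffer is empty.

After op 1 (write(17)): arr=[17 _ _] head=0 tail=1 count=1
After op 2 (peek()): arr=[17 _ _] head=0 tail=1 count=1
After op 3 (write(13)): arr=[17 13 _] head=0 tail=2 count=2
After op 4 (read()): arr=[17 13 _] head=1 tail=2 count=1
After op 5 (write(2)): arr=[17 13 2] head=1 tail=0 count=2
After op 6 (read()): arr=[17 13 2] head=2 tail=0 count=1
After op 7 (write(10)): arr=[10 13 2] head=2 tail=1 count=2

Answer: 2 10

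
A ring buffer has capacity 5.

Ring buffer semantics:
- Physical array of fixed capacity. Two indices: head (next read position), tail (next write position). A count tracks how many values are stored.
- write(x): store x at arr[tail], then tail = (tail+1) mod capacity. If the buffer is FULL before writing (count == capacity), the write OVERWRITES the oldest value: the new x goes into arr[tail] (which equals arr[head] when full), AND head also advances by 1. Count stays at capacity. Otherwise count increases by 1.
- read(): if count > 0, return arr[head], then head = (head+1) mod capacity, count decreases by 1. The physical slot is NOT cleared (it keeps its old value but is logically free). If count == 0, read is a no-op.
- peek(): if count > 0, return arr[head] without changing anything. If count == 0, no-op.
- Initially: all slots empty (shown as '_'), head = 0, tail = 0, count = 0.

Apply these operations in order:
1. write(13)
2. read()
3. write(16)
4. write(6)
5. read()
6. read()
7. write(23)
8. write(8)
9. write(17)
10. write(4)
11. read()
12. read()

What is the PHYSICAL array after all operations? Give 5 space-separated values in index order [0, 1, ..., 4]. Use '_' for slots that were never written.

After op 1 (write(13)): arr=[13 _ _ _ _] head=0 tail=1 count=1
After op 2 (read()): arr=[13 _ _ _ _] head=1 tail=1 count=0
After op 3 (write(16)): arr=[13 16 _ _ _] head=1 tail=2 count=1
After op 4 (write(6)): arr=[13 16 6 _ _] head=1 tail=3 count=2
After op 5 (read()): arr=[13 16 6 _ _] head=2 tail=3 count=1
After op 6 (read()): arr=[13 16 6 _ _] head=3 tail=3 count=0
After op 7 (write(23)): arr=[13 16 6 23 _] head=3 tail=4 count=1
After op 8 (write(8)): arr=[13 16 6 23 8] head=3 tail=0 count=2
After op 9 (write(17)): arr=[17 16 6 23 8] head=3 tail=1 count=3
After op 10 (write(4)): arr=[17 4 6 23 8] head=3 tail=2 count=4
After op 11 (read()): arr=[17 4 6 23 8] head=4 tail=2 count=3
After op 12 (read()): arr=[17 4 6 23 8] head=0 tail=2 count=2

Answer: 17 4 6 23 8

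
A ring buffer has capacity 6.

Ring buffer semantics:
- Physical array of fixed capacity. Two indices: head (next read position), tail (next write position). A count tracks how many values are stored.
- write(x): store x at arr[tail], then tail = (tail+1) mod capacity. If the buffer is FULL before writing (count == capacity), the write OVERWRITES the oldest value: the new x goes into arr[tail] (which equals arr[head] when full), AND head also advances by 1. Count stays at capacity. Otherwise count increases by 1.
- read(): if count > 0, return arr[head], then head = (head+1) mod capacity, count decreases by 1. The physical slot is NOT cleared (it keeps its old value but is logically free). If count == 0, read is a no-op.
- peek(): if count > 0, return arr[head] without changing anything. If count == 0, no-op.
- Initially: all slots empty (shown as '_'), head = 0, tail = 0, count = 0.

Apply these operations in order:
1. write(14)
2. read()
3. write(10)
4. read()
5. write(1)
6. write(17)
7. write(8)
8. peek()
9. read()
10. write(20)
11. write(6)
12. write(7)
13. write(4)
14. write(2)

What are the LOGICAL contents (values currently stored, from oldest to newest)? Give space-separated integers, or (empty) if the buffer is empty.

Answer: 8 20 6 7 4 2

Derivation:
After op 1 (write(14)): arr=[14 _ _ _ _ _] head=0 tail=1 count=1
After op 2 (read()): arr=[14 _ _ _ _ _] head=1 tail=1 count=0
After op 3 (write(10)): arr=[14 10 _ _ _ _] head=1 tail=2 count=1
After op 4 (read()): arr=[14 10 _ _ _ _] head=2 tail=2 count=0
After op 5 (write(1)): arr=[14 10 1 _ _ _] head=2 tail=3 count=1
After op 6 (write(17)): arr=[14 10 1 17 _ _] head=2 tail=4 count=2
After op 7 (write(8)): arr=[14 10 1 17 8 _] head=2 tail=5 count=3
After op 8 (peek()): arr=[14 10 1 17 8 _] head=2 tail=5 count=3
After op 9 (read()): arr=[14 10 1 17 8 _] head=3 tail=5 count=2
After op 10 (write(20)): arr=[14 10 1 17 8 20] head=3 tail=0 count=3
After op 11 (write(6)): arr=[6 10 1 17 8 20] head=3 tail=1 count=4
After op 12 (write(7)): arr=[6 7 1 17 8 20] head=3 tail=2 count=5
After op 13 (write(4)): arr=[6 7 4 17 8 20] head=3 tail=3 count=6
After op 14 (write(2)): arr=[6 7 4 2 8 20] head=4 tail=4 count=6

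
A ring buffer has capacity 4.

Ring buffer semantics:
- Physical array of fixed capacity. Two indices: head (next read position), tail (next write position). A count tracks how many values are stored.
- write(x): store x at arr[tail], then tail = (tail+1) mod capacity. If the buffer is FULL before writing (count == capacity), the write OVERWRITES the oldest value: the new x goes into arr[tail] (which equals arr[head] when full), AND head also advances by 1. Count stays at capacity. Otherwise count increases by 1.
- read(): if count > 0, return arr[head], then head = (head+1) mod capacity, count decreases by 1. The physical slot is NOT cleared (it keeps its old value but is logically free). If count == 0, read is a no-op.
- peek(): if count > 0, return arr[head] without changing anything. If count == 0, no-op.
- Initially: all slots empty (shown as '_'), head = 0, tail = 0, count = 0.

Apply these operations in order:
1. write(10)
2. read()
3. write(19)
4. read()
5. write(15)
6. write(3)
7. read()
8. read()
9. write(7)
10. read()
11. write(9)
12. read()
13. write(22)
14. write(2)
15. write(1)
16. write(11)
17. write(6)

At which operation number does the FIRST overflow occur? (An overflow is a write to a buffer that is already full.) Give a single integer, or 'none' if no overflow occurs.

Answer: 17

Derivation:
After op 1 (write(10)): arr=[10 _ _ _] head=0 tail=1 count=1
After op 2 (read()): arr=[10 _ _ _] head=1 tail=1 count=0
After op 3 (write(19)): arr=[10 19 _ _] head=1 tail=2 count=1
After op 4 (read()): arr=[10 19 _ _] head=2 tail=2 count=0
After op 5 (write(15)): arr=[10 19 15 _] head=2 tail=3 count=1
After op 6 (write(3)): arr=[10 19 15 3] head=2 tail=0 count=2
After op 7 (read()): arr=[10 19 15 3] head=3 tail=0 count=1
After op 8 (read()): arr=[10 19 15 3] head=0 tail=0 count=0
After op 9 (write(7)): arr=[7 19 15 3] head=0 tail=1 count=1
After op 10 (read()): arr=[7 19 15 3] head=1 tail=1 count=0
After op 11 (write(9)): arr=[7 9 15 3] head=1 tail=2 count=1
After op 12 (read()): arr=[7 9 15 3] head=2 tail=2 count=0
After op 13 (write(22)): arr=[7 9 22 3] head=2 tail=3 count=1
After op 14 (write(2)): arr=[7 9 22 2] head=2 tail=0 count=2
After op 15 (write(1)): arr=[1 9 22 2] head=2 tail=1 count=3
After op 16 (write(11)): arr=[1 11 22 2] head=2 tail=2 count=4
After op 17 (write(6)): arr=[1 11 6 2] head=3 tail=3 count=4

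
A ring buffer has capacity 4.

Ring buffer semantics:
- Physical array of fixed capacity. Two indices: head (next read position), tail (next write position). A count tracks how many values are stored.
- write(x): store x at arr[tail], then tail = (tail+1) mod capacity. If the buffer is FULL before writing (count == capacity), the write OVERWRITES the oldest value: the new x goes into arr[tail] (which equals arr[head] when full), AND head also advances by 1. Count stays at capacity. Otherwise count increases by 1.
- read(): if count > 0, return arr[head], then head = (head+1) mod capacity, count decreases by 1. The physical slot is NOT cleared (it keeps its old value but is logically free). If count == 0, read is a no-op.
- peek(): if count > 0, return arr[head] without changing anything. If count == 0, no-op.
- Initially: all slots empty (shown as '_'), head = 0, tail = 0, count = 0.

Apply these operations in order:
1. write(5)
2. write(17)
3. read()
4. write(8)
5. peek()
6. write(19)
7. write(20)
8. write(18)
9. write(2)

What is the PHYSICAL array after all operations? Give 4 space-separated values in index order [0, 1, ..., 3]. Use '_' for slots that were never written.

Answer: 20 18 2 19

Derivation:
After op 1 (write(5)): arr=[5 _ _ _] head=0 tail=1 count=1
After op 2 (write(17)): arr=[5 17 _ _] head=0 tail=2 count=2
After op 3 (read()): arr=[5 17 _ _] head=1 tail=2 count=1
After op 4 (write(8)): arr=[5 17 8 _] head=1 tail=3 count=2
After op 5 (peek()): arr=[5 17 8 _] head=1 tail=3 count=2
After op 6 (write(19)): arr=[5 17 8 19] head=1 tail=0 count=3
After op 7 (write(20)): arr=[20 17 8 19] head=1 tail=1 count=4
After op 8 (write(18)): arr=[20 18 8 19] head=2 tail=2 count=4
After op 9 (write(2)): arr=[20 18 2 19] head=3 tail=3 count=4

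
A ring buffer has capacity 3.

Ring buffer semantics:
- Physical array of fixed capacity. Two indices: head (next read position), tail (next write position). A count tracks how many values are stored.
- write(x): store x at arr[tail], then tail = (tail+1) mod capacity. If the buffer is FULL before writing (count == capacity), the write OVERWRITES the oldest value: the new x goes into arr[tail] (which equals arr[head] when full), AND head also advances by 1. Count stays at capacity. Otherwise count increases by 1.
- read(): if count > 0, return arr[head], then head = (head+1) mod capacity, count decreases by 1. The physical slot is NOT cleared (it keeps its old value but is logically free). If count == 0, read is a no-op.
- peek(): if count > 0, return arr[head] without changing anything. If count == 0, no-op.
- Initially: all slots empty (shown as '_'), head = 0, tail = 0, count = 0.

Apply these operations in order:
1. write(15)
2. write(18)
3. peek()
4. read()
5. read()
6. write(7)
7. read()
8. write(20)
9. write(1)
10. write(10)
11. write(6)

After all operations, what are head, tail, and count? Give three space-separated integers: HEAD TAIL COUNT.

Answer: 1 1 3

Derivation:
After op 1 (write(15)): arr=[15 _ _] head=0 tail=1 count=1
After op 2 (write(18)): arr=[15 18 _] head=0 tail=2 count=2
After op 3 (peek()): arr=[15 18 _] head=0 tail=2 count=2
After op 4 (read()): arr=[15 18 _] head=1 tail=2 count=1
After op 5 (read()): arr=[15 18 _] head=2 tail=2 count=0
After op 6 (write(7)): arr=[15 18 7] head=2 tail=0 count=1
After op 7 (read()): arr=[15 18 7] head=0 tail=0 count=0
After op 8 (write(20)): arr=[20 18 7] head=0 tail=1 count=1
After op 9 (write(1)): arr=[20 1 7] head=0 tail=2 count=2
After op 10 (write(10)): arr=[20 1 10] head=0 tail=0 count=3
After op 11 (write(6)): arr=[6 1 10] head=1 tail=1 count=3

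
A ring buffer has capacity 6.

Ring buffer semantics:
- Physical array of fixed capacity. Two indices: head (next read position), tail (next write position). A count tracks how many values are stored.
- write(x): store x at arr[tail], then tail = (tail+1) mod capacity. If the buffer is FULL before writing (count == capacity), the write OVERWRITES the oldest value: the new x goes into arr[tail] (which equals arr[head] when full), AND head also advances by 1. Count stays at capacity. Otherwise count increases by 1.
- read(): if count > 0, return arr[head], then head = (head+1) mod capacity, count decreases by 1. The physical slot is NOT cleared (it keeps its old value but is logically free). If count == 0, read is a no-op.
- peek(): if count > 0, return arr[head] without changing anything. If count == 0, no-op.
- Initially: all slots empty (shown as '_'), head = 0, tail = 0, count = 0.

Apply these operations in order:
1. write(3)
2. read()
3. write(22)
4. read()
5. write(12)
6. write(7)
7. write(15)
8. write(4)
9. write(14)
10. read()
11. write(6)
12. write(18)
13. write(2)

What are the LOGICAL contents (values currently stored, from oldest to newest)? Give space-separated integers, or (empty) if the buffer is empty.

After op 1 (write(3)): arr=[3 _ _ _ _ _] head=0 tail=1 count=1
After op 2 (read()): arr=[3 _ _ _ _ _] head=1 tail=1 count=0
After op 3 (write(22)): arr=[3 22 _ _ _ _] head=1 tail=2 count=1
After op 4 (read()): arr=[3 22 _ _ _ _] head=2 tail=2 count=0
After op 5 (write(12)): arr=[3 22 12 _ _ _] head=2 tail=3 count=1
After op 6 (write(7)): arr=[3 22 12 7 _ _] head=2 tail=4 count=2
After op 7 (write(15)): arr=[3 22 12 7 15 _] head=2 tail=5 count=3
After op 8 (write(4)): arr=[3 22 12 7 15 4] head=2 tail=0 count=4
After op 9 (write(14)): arr=[14 22 12 7 15 4] head=2 tail=1 count=5
After op 10 (read()): arr=[14 22 12 7 15 4] head=3 tail=1 count=4
After op 11 (write(6)): arr=[14 6 12 7 15 4] head=3 tail=2 count=5
After op 12 (write(18)): arr=[14 6 18 7 15 4] head=3 tail=3 count=6
After op 13 (write(2)): arr=[14 6 18 2 15 4] head=4 tail=4 count=6

Answer: 15 4 14 6 18 2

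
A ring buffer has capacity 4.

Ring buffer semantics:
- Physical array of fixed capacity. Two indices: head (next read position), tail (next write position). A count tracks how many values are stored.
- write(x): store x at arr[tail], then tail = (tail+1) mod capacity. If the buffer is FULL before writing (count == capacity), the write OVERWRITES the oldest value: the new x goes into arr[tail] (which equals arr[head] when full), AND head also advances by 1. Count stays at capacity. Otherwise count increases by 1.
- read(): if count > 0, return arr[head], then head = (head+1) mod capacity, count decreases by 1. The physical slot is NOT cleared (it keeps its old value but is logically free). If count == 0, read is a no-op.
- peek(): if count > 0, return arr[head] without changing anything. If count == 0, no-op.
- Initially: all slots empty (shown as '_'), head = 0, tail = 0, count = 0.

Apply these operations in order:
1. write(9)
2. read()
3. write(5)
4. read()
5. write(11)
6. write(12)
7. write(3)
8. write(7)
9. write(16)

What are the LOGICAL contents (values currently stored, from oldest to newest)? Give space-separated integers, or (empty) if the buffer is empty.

After op 1 (write(9)): arr=[9 _ _ _] head=0 tail=1 count=1
After op 2 (read()): arr=[9 _ _ _] head=1 tail=1 count=0
After op 3 (write(5)): arr=[9 5 _ _] head=1 tail=2 count=1
After op 4 (read()): arr=[9 5 _ _] head=2 tail=2 count=0
After op 5 (write(11)): arr=[9 5 11 _] head=2 tail=3 count=1
After op 6 (write(12)): arr=[9 5 11 12] head=2 tail=0 count=2
After op 7 (write(3)): arr=[3 5 11 12] head=2 tail=1 count=3
After op 8 (write(7)): arr=[3 7 11 12] head=2 tail=2 count=4
After op 9 (write(16)): arr=[3 7 16 12] head=3 tail=3 count=4

Answer: 12 3 7 16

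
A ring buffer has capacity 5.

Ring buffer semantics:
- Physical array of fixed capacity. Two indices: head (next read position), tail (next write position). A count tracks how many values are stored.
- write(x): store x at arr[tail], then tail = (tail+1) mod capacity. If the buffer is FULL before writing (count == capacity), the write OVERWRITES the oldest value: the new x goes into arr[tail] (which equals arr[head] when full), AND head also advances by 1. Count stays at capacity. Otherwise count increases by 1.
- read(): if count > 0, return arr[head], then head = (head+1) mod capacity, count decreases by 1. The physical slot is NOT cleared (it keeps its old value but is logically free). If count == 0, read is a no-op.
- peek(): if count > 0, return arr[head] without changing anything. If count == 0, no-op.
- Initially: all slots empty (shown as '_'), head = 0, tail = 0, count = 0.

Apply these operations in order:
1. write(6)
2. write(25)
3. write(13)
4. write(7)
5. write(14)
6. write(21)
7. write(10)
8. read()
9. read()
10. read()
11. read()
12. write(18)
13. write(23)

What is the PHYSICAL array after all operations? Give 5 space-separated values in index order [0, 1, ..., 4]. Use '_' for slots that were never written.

Answer: 21 10 18 23 14

Derivation:
After op 1 (write(6)): arr=[6 _ _ _ _] head=0 tail=1 count=1
After op 2 (write(25)): arr=[6 25 _ _ _] head=0 tail=2 count=2
After op 3 (write(13)): arr=[6 25 13 _ _] head=0 tail=3 count=3
After op 4 (write(7)): arr=[6 25 13 7 _] head=0 tail=4 count=4
After op 5 (write(14)): arr=[6 25 13 7 14] head=0 tail=0 count=5
After op 6 (write(21)): arr=[21 25 13 7 14] head=1 tail=1 count=5
After op 7 (write(10)): arr=[21 10 13 7 14] head=2 tail=2 count=5
After op 8 (read()): arr=[21 10 13 7 14] head=3 tail=2 count=4
After op 9 (read()): arr=[21 10 13 7 14] head=4 tail=2 count=3
After op 10 (read()): arr=[21 10 13 7 14] head=0 tail=2 count=2
After op 11 (read()): arr=[21 10 13 7 14] head=1 tail=2 count=1
After op 12 (write(18)): arr=[21 10 18 7 14] head=1 tail=3 count=2
After op 13 (write(23)): arr=[21 10 18 23 14] head=1 tail=4 count=3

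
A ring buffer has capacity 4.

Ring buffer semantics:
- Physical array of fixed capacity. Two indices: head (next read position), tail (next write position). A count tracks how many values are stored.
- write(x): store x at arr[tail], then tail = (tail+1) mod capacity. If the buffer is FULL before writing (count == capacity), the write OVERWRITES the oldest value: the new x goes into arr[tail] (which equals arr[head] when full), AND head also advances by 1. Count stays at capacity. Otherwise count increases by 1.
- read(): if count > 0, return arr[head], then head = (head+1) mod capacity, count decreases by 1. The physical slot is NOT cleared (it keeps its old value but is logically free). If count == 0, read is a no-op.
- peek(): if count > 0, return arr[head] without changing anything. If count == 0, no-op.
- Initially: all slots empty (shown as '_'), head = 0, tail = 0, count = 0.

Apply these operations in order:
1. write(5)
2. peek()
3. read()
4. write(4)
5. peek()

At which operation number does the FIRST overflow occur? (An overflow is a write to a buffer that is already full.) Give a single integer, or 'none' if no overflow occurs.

Answer: none

Derivation:
After op 1 (write(5)): arr=[5 _ _ _] head=0 tail=1 count=1
After op 2 (peek()): arr=[5 _ _ _] head=0 tail=1 count=1
After op 3 (read()): arr=[5 _ _ _] head=1 tail=1 count=0
After op 4 (write(4)): arr=[5 4 _ _] head=1 tail=2 count=1
After op 5 (peek()): arr=[5 4 _ _] head=1 tail=2 count=1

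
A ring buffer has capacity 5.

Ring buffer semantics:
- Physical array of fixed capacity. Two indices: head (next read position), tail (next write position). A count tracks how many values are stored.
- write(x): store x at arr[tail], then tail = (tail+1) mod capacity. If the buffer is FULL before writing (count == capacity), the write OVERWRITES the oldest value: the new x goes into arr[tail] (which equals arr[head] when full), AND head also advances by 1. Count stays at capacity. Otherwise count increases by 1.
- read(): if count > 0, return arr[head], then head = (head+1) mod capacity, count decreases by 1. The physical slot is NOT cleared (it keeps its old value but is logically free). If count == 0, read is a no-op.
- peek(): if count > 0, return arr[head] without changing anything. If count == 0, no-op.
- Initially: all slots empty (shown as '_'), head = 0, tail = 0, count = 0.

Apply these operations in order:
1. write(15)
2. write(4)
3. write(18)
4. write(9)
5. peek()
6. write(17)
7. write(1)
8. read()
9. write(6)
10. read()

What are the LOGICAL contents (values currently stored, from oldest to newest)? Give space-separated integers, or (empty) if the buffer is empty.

Answer: 9 17 1 6

Derivation:
After op 1 (write(15)): arr=[15 _ _ _ _] head=0 tail=1 count=1
After op 2 (write(4)): arr=[15 4 _ _ _] head=0 tail=2 count=2
After op 3 (write(18)): arr=[15 4 18 _ _] head=0 tail=3 count=3
After op 4 (write(9)): arr=[15 4 18 9 _] head=0 tail=4 count=4
After op 5 (peek()): arr=[15 4 18 9 _] head=0 tail=4 count=4
After op 6 (write(17)): arr=[15 4 18 9 17] head=0 tail=0 count=5
After op 7 (write(1)): arr=[1 4 18 9 17] head=1 tail=1 count=5
After op 8 (read()): arr=[1 4 18 9 17] head=2 tail=1 count=4
After op 9 (write(6)): arr=[1 6 18 9 17] head=2 tail=2 count=5
After op 10 (read()): arr=[1 6 18 9 17] head=3 tail=2 count=4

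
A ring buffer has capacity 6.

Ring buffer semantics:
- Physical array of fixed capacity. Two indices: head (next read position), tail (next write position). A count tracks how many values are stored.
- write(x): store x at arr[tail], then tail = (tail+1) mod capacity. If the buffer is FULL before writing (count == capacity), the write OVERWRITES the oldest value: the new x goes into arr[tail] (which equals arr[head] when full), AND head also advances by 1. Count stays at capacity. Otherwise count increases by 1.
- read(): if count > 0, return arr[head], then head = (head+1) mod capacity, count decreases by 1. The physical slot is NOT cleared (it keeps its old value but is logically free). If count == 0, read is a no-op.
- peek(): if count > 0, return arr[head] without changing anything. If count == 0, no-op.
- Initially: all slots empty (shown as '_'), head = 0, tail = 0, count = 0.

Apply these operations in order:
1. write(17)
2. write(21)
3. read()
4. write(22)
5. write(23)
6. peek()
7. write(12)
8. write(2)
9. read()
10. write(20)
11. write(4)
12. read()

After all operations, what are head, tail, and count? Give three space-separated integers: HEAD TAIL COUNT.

After op 1 (write(17)): arr=[17 _ _ _ _ _] head=0 tail=1 count=1
After op 2 (write(21)): arr=[17 21 _ _ _ _] head=0 tail=2 count=2
After op 3 (read()): arr=[17 21 _ _ _ _] head=1 tail=2 count=1
After op 4 (write(22)): arr=[17 21 22 _ _ _] head=1 tail=3 count=2
After op 5 (write(23)): arr=[17 21 22 23 _ _] head=1 tail=4 count=3
After op 6 (peek()): arr=[17 21 22 23 _ _] head=1 tail=4 count=3
After op 7 (write(12)): arr=[17 21 22 23 12 _] head=1 tail=5 count=4
After op 8 (write(2)): arr=[17 21 22 23 12 2] head=1 tail=0 count=5
After op 9 (read()): arr=[17 21 22 23 12 2] head=2 tail=0 count=4
After op 10 (write(20)): arr=[20 21 22 23 12 2] head=2 tail=1 count=5
After op 11 (write(4)): arr=[20 4 22 23 12 2] head=2 tail=2 count=6
After op 12 (read()): arr=[20 4 22 23 12 2] head=3 tail=2 count=5

Answer: 3 2 5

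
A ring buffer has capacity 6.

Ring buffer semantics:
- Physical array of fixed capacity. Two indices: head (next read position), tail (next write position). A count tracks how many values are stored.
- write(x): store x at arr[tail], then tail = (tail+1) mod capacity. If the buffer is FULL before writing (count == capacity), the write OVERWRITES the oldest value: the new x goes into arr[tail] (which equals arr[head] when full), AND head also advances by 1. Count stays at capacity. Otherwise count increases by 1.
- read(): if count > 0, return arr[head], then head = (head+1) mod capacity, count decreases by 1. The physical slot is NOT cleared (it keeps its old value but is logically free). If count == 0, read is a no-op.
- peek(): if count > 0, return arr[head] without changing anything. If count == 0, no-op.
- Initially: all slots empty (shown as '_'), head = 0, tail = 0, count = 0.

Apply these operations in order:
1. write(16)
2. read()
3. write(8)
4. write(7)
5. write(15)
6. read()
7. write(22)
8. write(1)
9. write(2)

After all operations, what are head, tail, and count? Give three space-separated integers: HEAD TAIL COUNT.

After op 1 (write(16)): arr=[16 _ _ _ _ _] head=0 tail=1 count=1
After op 2 (read()): arr=[16 _ _ _ _ _] head=1 tail=1 count=0
After op 3 (write(8)): arr=[16 8 _ _ _ _] head=1 tail=2 count=1
After op 4 (write(7)): arr=[16 8 7 _ _ _] head=1 tail=3 count=2
After op 5 (write(15)): arr=[16 8 7 15 _ _] head=1 tail=4 count=3
After op 6 (read()): arr=[16 8 7 15 _ _] head=2 tail=4 count=2
After op 7 (write(22)): arr=[16 8 7 15 22 _] head=2 tail=5 count=3
After op 8 (write(1)): arr=[16 8 7 15 22 1] head=2 tail=0 count=4
After op 9 (write(2)): arr=[2 8 7 15 22 1] head=2 tail=1 count=5

Answer: 2 1 5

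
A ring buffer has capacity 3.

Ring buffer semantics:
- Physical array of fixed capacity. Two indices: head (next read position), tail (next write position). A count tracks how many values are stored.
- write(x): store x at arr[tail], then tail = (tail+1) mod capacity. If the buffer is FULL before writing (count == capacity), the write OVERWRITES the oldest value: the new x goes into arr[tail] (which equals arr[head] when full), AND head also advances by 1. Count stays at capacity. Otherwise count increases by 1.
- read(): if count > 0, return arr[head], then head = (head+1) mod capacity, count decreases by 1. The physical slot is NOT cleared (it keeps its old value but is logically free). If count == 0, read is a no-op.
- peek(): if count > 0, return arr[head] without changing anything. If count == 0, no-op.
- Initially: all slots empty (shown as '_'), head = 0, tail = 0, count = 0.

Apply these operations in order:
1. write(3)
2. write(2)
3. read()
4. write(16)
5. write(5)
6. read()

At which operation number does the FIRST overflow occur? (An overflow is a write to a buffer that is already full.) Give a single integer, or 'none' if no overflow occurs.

Answer: none

Derivation:
After op 1 (write(3)): arr=[3 _ _] head=0 tail=1 count=1
After op 2 (write(2)): arr=[3 2 _] head=0 tail=2 count=2
After op 3 (read()): arr=[3 2 _] head=1 tail=2 count=1
After op 4 (write(16)): arr=[3 2 16] head=1 tail=0 count=2
After op 5 (write(5)): arr=[5 2 16] head=1 tail=1 count=3
After op 6 (read()): arr=[5 2 16] head=2 tail=1 count=2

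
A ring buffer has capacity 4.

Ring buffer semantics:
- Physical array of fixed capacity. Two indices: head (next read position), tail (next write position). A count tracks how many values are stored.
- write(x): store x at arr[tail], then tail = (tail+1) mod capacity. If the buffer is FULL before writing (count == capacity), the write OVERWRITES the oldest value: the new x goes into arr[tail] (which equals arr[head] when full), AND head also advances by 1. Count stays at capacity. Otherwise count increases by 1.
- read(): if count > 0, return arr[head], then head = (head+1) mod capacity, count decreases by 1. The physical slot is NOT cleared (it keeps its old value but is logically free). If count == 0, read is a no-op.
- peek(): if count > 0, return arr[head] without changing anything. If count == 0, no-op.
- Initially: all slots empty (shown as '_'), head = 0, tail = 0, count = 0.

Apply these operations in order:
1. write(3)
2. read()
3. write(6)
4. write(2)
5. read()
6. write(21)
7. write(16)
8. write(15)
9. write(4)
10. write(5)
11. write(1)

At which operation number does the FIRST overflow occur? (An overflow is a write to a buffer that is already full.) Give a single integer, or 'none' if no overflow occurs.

Answer: 9

Derivation:
After op 1 (write(3)): arr=[3 _ _ _] head=0 tail=1 count=1
After op 2 (read()): arr=[3 _ _ _] head=1 tail=1 count=0
After op 3 (write(6)): arr=[3 6 _ _] head=1 tail=2 count=1
After op 4 (write(2)): arr=[3 6 2 _] head=1 tail=3 count=2
After op 5 (read()): arr=[3 6 2 _] head=2 tail=3 count=1
After op 6 (write(21)): arr=[3 6 2 21] head=2 tail=0 count=2
After op 7 (write(16)): arr=[16 6 2 21] head=2 tail=1 count=3
After op 8 (write(15)): arr=[16 15 2 21] head=2 tail=2 count=4
After op 9 (write(4)): arr=[16 15 4 21] head=3 tail=3 count=4
After op 10 (write(5)): arr=[16 15 4 5] head=0 tail=0 count=4
After op 11 (write(1)): arr=[1 15 4 5] head=1 tail=1 count=4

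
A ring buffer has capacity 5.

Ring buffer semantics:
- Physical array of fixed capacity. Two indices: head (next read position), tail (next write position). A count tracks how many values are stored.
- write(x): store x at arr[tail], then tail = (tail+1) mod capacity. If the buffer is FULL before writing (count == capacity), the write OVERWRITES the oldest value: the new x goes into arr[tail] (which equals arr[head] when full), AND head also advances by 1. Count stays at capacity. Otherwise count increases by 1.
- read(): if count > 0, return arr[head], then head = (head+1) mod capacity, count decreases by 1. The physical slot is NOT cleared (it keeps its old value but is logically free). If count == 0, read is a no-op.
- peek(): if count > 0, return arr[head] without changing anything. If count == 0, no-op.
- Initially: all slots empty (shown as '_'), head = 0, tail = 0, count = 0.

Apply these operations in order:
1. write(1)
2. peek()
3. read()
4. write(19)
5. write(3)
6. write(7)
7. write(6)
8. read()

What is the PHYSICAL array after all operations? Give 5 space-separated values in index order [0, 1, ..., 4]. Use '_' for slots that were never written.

After op 1 (write(1)): arr=[1 _ _ _ _] head=0 tail=1 count=1
After op 2 (peek()): arr=[1 _ _ _ _] head=0 tail=1 count=1
After op 3 (read()): arr=[1 _ _ _ _] head=1 tail=1 count=0
After op 4 (write(19)): arr=[1 19 _ _ _] head=1 tail=2 count=1
After op 5 (write(3)): arr=[1 19 3 _ _] head=1 tail=3 count=2
After op 6 (write(7)): arr=[1 19 3 7 _] head=1 tail=4 count=3
After op 7 (write(6)): arr=[1 19 3 7 6] head=1 tail=0 count=4
After op 8 (read()): arr=[1 19 3 7 6] head=2 tail=0 count=3

Answer: 1 19 3 7 6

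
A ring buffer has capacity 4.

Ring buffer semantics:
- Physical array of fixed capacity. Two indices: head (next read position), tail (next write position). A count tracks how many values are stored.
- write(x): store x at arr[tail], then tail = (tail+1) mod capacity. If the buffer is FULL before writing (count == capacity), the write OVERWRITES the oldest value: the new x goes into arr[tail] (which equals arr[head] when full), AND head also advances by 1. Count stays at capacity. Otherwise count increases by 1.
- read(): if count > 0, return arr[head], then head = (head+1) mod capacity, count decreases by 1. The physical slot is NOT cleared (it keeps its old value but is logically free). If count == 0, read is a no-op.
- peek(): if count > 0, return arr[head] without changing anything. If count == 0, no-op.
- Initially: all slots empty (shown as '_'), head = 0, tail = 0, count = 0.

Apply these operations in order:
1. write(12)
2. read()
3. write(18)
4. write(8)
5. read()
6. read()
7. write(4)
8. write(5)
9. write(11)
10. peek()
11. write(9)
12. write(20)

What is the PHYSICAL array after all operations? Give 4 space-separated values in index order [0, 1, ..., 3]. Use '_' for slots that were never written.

After op 1 (write(12)): arr=[12 _ _ _] head=0 tail=1 count=1
After op 2 (read()): arr=[12 _ _ _] head=1 tail=1 count=0
After op 3 (write(18)): arr=[12 18 _ _] head=1 tail=2 count=1
After op 4 (write(8)): arr=[12 18 8 _] head=1 tail=3 count=2
After op 5 (read()): arr=[12 18 8 _] head=2 tail=3 count=1
After op 6 (read()): arr=[12 18 8 _] head=3 tail=3 count=0
After op 7 (write(4)): arr=[12 18 8 4] head=3 tail=0 count=1
After op 8 (write(5)): arr=[5 18 8 4] head=3 tail=1 count=2
After op 9 (write(11)): arr=[5 11 8 4] head=3 tail=2 count=3
After op 10 (peek()): arr=[5 11 8 4] head=3 tail=2 count=3
After op 11 (write(9)): arr=[5 11 9 4] head=3 tail=3 count=4
After op 12 (write(20)): arr=[5 11 9 20] head=0 tail=0 count=4

Answer: 5 11 9 20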